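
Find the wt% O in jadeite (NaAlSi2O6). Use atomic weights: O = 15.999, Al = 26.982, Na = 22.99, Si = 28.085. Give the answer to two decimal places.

M(NaAlSi2O6) = 202.136 g/mol.
O contributes 6 × 15.999 = 95.994 g per mole.
95.994/202.136 = 0.4749 → 47.49%.

47.49 wt%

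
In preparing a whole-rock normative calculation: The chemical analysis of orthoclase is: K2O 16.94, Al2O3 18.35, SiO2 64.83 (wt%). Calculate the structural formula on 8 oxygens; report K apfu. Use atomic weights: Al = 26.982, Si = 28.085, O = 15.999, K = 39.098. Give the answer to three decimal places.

K2O: 16.94/94.195 = 0.17984 mol → 0.35968 mol K, 0.17984 mol O.
Al2O3: 18.35/101.961 = 0.17997 mol → 0.35994 mol Al, 0.53991 mol O.
SiO2: 64.83/60.083 = 1.07901 mol → 1.07901 mol Si, 2.15802 mol O.
Total oxygen = 2.87777 mol. Normalization factor = 8/2.87777 = 2.77993.
K per 8 O = 0.35968 × 2.77993 = 1.000.

1.000 K apfu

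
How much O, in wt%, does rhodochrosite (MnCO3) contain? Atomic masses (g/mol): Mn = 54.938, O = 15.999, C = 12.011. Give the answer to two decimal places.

Formula mass = 1*54.938 + 1*12.011 + 3*15.999 = 114.946 g/mol, of which 47.997 g is O.
So O makes up 47.997/114.946 = 0.4176 of the mass, i.e. 41.76%.

41.76 wt%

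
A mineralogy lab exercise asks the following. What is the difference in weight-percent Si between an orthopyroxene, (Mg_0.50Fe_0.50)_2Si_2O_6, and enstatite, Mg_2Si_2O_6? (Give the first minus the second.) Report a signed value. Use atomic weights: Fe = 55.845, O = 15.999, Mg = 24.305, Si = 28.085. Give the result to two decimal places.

-3.80 percentage points

Si in (Mg_0.50Fe_0.50)_2Si_2O_6: molar mass 232.314 g/mol; 2×28.085 = 56.170 g → 24.18 wt%.
Si in Mg_2Si_2O_6: molar mass 200.774 g/mol; 2×28.085 = 56.170 g → 27.98 wt%.
Difference = 24.18 − 27.98 = -3.80 percentage points.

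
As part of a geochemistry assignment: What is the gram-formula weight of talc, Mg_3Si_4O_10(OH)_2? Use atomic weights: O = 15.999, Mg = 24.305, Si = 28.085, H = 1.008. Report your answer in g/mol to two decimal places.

M = 3×24.305 + 4×28.085 + 12×15.999 + 2×1.008

379.26 g/mol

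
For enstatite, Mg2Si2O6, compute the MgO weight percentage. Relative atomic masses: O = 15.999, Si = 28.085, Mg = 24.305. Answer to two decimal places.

Formula mass = 200.774 g/mol.
2 Mg → 2.0000 mol MgO per formula unit; M(MgO) = 40.304, so MgO mass = 80.608 g.
80.608/200.774 × 100 = 40.15 wt%.

40.15 wt%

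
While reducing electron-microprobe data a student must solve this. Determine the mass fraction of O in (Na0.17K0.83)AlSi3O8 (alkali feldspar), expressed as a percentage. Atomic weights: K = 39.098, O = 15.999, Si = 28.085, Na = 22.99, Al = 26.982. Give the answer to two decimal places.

Molar mass of (Na0.17K0.83)AlSi3O8: 0.17*22.99 + 0.83*39.098 + 1*26.982 + 3*28.085 + 8*15.999 = 275.589 g/mol.
Mass of O per formula unit: 8 × 15.999 = 127.992 g.
Weight fraction O = 127.992 / 275.589 = 0.4644.

46.44 mass %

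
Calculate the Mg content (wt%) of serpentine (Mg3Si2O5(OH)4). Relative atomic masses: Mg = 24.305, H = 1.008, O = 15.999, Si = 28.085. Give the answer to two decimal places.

Molar mass of Mg3Si2O5(OH)4: 3×24.305 + 2×28.085 + 9×15.999 + 4×1.008 = 277.108 g/mol.
Mass of Mg per formula unit: 3 × 24.305 = 72.915 g.
Weight fraction Mg = 72.915 / 277.108 = 0.2631.

26.31 wt%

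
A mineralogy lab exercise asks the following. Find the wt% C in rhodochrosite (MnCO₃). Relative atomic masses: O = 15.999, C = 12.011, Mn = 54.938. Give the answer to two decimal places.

Molar mass of MnCO₃: 1×54.938 + 1×12.011 + 3×15.999 = 114.946 g/mol.
Mass of C per formula unit: 1 × 12.011 = 12.011 g.
Weight fraction C = 12.011 / 114.946 = 0.1045.

10.45 wt%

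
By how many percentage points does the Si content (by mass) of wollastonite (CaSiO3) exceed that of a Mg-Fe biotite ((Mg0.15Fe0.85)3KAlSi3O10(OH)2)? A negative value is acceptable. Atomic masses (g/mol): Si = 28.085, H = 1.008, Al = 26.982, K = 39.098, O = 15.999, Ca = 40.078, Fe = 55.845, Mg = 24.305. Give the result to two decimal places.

7.25 percentage points

M(CaSiO3) = 116.160 g/mol, so wt% Si = 28.085/116.160 × 100 = 24.18%.
M((Mg0.15Fe0.85)3KAlSi3O10(OH)2) = 497.681 g/mol, so wt% Si = 84.255/497.681 × 100 = 16.93%.
24.18 − 16.93 = 7.25 pp.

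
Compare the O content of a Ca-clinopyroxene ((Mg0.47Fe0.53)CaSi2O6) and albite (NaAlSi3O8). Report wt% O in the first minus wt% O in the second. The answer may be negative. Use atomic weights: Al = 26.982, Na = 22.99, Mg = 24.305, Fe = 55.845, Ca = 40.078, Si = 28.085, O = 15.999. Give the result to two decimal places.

-7.66 percentage points

First mineral: 95.994 g O in 233.263 g formula = 41.15 wt% O.
Second mineral: 127.992 g O in 262.219 g formula = 48.81 wt% O.
41.15% − 48.81% gives a difference of -7.66 percentage points.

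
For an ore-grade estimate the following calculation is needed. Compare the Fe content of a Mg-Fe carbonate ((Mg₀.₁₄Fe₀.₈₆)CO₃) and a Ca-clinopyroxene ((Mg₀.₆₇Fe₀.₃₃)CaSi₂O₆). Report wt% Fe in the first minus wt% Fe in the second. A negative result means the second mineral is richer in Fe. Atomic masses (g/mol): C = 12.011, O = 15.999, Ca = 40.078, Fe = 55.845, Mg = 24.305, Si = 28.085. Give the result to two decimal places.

M((Mg₀.₁₄Fe₀.₈₆)CO₃) = 111.437 g/mol, so wt% Fe = 48.027/111.437 × 100 = 43.10%.
M((Mg₀.₆₇Fe₀.₃₃)CaSi₂O₆) = 226.955 g/mol, so wt% Fe = 18.429/226.955 × 100 = 8.12%.
43.10 − 8.12 = 34.98 pp.

34.98 percentage points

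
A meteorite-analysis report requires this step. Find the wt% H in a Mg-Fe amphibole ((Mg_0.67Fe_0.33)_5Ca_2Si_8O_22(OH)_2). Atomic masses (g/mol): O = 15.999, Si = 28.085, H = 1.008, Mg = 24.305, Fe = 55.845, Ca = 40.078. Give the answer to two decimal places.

Formula mass = 3.35*24.305 + 1.65*55.845 + 2*40.078 + 8*28.085 + 24*15.999 + 2*1.008 = 864.394 g/mol, of which 2.016 g is H.
So H makes up 2.016/864.394 = 0.0023 of the mass, i.e. 0.23%.

0.23 mass %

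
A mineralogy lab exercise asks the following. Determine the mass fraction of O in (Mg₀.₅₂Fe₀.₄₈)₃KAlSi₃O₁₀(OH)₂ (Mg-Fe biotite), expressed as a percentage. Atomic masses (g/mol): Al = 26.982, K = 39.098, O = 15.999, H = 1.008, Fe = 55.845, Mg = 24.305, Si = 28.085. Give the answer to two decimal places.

41.50 mass %

M((Mg₀.₅₂Fe₀.₄₈)₃KAlSi₃O₁₀(OH)₂) = 462.672 g/mol.
O contributes 12 × 15.999 = 191.988 g per mole.
191.988/462.672 = 0.4150 → 41.50%.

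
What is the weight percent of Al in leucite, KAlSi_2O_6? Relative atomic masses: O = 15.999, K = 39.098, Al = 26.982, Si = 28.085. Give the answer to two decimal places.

12.36 weight percent

M(KAlSi_2O_6) = 218.244 g/mol.
Al contributes 1 × 26.982 = 26.982 g per mole.
26.982/218.244 = 0.1236 → 12.36%.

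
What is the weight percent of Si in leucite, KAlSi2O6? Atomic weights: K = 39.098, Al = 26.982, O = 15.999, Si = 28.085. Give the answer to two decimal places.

25.74 wt%

Formula mass = 1*39.098 + 1*26.982 + 2*28.085 + 6*15.999 = 218.244 g/mol, of which 56.170 g is Si.
So Si makes up 56.170/218.244 = 0.2574 of the mass, i.e. 25.74%.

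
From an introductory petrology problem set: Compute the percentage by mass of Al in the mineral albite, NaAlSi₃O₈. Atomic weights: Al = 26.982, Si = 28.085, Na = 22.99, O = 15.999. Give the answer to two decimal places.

10.29 weight percent

M(NaAlSi₃O₈) = 262.219 g/mol.
Al contributes 1 × 26.982 = 26.982 g per mole.
26.982/262.219 = 0.1029 → 10.29%.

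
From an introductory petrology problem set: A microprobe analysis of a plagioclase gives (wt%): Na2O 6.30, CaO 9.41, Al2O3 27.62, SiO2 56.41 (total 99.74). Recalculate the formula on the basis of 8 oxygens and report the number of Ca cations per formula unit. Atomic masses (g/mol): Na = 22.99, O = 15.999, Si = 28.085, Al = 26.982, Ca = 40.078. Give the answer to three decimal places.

Na2O (M=61.979): mol = 0.10165; Na = 0.20330, O = 0.10165.
CaO (M=56.077): mol = 0.16780; Ca = 0.16780, O = 0.16780.
Al2O3 (M=101.961): mol = 0.27089; Al = 0.54178, O = 0.81267.
SiO2 (M=60.083): mol = 0.93887; Si = 0.93887, O = 1.87774.
ΣO = 2.95986; factor = 8/ΣO = 2.70283.
Ca apfu = 0.16780 × 2.70283 = 0.454.

0.454 Ca apfu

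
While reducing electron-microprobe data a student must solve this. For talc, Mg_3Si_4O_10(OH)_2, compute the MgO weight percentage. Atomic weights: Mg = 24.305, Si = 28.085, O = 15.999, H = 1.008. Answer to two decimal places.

31.88 wt%

M(Mg_3Si_4O_10(OH)_2) = 379.259 g/mol; M(MgO) = 40.304 g/mol.
Moles MgO per formula unit = 3 Mg ÷ 1 = 3.0000.
MgO fraction = (3.0000 × 40.304) / 379.259 = 120.912/379.259 = 0.3188.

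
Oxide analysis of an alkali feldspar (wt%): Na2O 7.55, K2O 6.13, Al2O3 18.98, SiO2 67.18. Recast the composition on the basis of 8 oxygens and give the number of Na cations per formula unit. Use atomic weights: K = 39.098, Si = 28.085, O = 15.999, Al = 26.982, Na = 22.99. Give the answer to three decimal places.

0.654 Na apfu

Na2O (M=61.979): mol = 0.12182; Na = 0.24364, O = 0.12182.
K2O (M=94.195): mol = 0.06508; K = 0.13016, O = 0.06508.
Al2O3 (M=101.961): mol = 0.18615; Al = 0.37230, O = 0.55845.
SiO2 (M=60.083): mol = 1.11812; Si = 1.11812, O = 2.23624.
ΣO = 2.98159; factor = 8/ΣO = 2.68313.
Na apfu = 0.24364 × 2.68313 = 0.654.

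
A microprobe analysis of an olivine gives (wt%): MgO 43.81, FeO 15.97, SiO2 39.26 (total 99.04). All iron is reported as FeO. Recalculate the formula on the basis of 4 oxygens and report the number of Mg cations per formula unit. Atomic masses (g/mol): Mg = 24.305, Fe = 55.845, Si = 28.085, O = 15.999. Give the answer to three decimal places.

43.81 wt% MgO ÷ 40.304 g/mol = 1.08699 mol, giving 1.08699 Mg and 1.08699 O.
15.97 wt% FeO ÷ 71.844 g/mol = 0.22229 mol, giving 0.22229 Fe and 0.22229 O.
39.26 wt% SiO2 ÷ 60.083 g/mol = 0.65343 mol, giving 0.65343 Si and 1.30686 O.
Oxygen sums to 2.61614; scaling by 4/2.61614 = 1.52897 puts the formula on 4 O.
Mg: 1.08699 × 1.52897 = 1.662 atoms per formula unit.

1.662 Mg apfu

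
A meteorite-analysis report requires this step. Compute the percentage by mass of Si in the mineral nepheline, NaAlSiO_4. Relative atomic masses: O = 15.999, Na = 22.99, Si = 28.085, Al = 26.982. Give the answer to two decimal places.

19.77 wt%

M(NaAlSiO_4) = 142.053 g/mol.
Si contributes 1 × 28.085 = 28.085 g per mole.
28.085/142.053 = 0.1977 → 19.77%.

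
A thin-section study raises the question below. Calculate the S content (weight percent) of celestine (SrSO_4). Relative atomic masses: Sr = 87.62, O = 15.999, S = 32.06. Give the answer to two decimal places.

17.45 weight percent

M(SrSO_4) = 183.676 g/mol.
S contributes 1 × 32.06 = 32.060 g per mole.
32.060/183.676 = 0.1745 → 17.45%.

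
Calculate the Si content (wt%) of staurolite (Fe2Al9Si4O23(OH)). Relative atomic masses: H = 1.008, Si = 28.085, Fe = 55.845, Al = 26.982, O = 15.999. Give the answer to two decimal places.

13.19 wt%

Molar mass of Fe2Al9Si4O23(OH): 2·55.845 + 9·26.982 + 4·28.085 + 24·15.999 + 1·1.008 = 851.852 g/mol.
Mass of Si per formula unit: 4 × 28.085 = 112.340 g.
Weight fraction Si = 112.340 / 851.852 = 0.1319.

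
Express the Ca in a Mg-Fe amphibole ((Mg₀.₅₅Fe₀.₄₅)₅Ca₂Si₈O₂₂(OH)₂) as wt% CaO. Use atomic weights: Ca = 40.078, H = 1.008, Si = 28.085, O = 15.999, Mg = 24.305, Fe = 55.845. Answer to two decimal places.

12.70 wt%

Molar mass of (Mg₀.₅₅Fe₀.₄₅)₅Ca₂Si₈O₂₂(OH)₂ = 2.75·24.305 + 2.25·55.845 + 2·40.078 + 8·28.085 + 24·15.999 + 2·1.008 = 883.318 g/mol.
Each formula unit contains 2 Ca, equivalent to 2/1 = 2.0000 mol CaO.
M(CaO) = 1×40.078 + 1×15.999 = 56.077 g/mol.
Mass of CaO per formula unit = 2.0000 × 56.077 = 112.154 g.
CaO wt% = 112.154 / 883.318 × 100 = 12.70%.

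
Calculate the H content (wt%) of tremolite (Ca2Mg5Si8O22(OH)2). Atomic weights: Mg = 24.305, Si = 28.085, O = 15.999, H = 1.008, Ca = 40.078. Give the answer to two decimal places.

0.25 wt%

Formula mass = 2×40.078 + 5×24.305 + 8×28.085 + 24×15.999 + 2×1.008 = 812.353 g/mol, of which 2.016 g is H.
So H makes up 2.016/812.353 = 0.0025 of the mass, i.e. 0.25%.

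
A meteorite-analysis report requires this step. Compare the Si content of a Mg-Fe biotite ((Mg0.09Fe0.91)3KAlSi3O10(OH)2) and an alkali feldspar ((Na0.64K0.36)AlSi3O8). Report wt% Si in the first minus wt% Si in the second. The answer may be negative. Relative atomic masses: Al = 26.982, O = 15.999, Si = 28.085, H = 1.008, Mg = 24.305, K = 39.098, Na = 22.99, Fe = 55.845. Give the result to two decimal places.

First mineral: 84.255 g Si in 503.358 g formula = 16.74 wt% Si.
Second mineral: 84.255 g Si in 268.018 g formula = 31.44 wt% Si.
16.74% − 31.44% gives a difference of -14.70 percentage points.

-14.70 percentage points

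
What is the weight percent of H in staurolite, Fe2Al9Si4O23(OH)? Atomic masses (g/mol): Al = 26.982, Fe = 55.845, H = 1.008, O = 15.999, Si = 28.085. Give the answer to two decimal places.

M(Fe2Al9Si4O23(OH)) = 851.852 g/mol.
H contributes 1 × 1.008 = 1.008 g per mole.
1.008/851.852 = 0.0012 → 0.12%.

0.12 wt%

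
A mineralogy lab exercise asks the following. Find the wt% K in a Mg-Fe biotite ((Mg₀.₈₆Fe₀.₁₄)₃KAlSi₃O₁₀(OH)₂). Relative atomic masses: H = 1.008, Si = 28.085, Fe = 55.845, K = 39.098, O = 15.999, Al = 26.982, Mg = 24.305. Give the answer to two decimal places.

Formula mass = 2.58*24.305 + 0.42*55.845 + 1*39.098 + 1*26.982 + 3*28.085 + 12*15.999 + 2*1.008 = 430.501 g/mol, of which 39.098 g is K.
So K makes up 39.098/430.501 = 0.0908 of the mass, i.e. 9.08%.

9.08 mass %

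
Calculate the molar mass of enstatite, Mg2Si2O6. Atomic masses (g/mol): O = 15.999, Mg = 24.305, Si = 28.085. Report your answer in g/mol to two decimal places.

The formula mass is the sum 2*24.305 + 2*28.085 + 6*15.999.

200.77 g/mol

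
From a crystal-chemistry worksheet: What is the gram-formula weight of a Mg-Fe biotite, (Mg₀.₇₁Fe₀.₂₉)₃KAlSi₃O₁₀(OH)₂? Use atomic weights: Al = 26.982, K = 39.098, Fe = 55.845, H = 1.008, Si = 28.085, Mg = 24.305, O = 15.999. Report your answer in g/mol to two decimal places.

444.69 g/mol

The formula mass is the sum 2.13×24.305 + 0.87×55.845 + 1×39.098 + 1×26.982 + 3×28.085 + 12×15.999 + 2×1.008.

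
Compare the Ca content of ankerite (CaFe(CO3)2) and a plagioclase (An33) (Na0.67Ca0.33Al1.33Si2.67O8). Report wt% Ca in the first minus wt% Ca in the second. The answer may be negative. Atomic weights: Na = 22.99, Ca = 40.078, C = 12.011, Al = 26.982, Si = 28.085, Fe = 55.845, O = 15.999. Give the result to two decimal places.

M(CaFe(CO3)2) = 215.939 g/mol, so wt% Ca = 40.078/215.939 × 100 = 18.56%.
M(Na0.67Ca0.33Al1.33Si2.67O8) = 267.494 g/mol, so wt% Ca = 13.226/267.494 × 100 = 4.94%.
18.56 − 4.94 = 13.62 pp.

13.62 percentage points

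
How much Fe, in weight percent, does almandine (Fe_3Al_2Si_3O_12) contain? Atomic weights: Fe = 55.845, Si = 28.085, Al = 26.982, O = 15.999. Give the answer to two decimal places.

M(Fe_3Al_2Si_3O_12) = 497.742 g/mol.
Fe contributes 3 × 55.845 = 167.535 g per mole.
167.535/497.742 = 0.3366 → 33.66%.

33.66 weight percent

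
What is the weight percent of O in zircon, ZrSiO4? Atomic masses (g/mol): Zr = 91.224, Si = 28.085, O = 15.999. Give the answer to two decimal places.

Molar mass of ZrSiO4: 1*91.224 + 1*28.085 + 4*15.999 = 183.305 g/mol.
Mass of O per formula unit: 4 × 15.999 = 63.996 g.
Weight fraction O = 63.996 / 183.305 = 0.3491.

34.91 weight percent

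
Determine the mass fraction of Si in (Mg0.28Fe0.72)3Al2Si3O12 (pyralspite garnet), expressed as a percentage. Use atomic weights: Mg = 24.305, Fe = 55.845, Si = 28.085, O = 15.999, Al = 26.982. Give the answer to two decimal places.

Formula mass = 0.84*24.305 + 2.16*55.845 + 2*26.982 + 3*28.085 + 12*15.999 = 471.248 g/mol, of which 84.255 g is Si.
So Si makes up 84.255/471.248 = 0.1788 of the mass, i.e. 17.88%.

17.88 mass %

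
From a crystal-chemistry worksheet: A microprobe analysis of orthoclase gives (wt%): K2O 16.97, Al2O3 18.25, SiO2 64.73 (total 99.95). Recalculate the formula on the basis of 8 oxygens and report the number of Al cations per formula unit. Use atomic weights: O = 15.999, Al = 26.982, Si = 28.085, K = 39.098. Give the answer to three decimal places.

0.997 Al apfu

16.97 wt% K2O ÷ 94.195 g/mol = 0.18016 mol, giving 0.36032 K and 0.18016 O.
18.25 wt% Al2O3 ÷ 101.961 g/mol = 0.17899 mol, giving 0.35798 Al and 0.53697 O.
64.73 wt% SiO2 ÷ 60.083 g/mol = 1.07734 mol, giving 1.07734 Si and 2.15468 O.
Oxygen sums to 2.87181; scaling by 8/2.87181 = 2.78570 puts the formula on 8 O.
Al: 0.35798 × 2.78570 = 0.997 atoms per formula unit.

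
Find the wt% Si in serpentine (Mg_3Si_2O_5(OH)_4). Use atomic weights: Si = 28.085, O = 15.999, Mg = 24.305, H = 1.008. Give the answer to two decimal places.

M(Mg_3Si_2O_5(OH)_4) = 277.108 g/mol.
Si contributes 2 × 28.085 = 56.170 g per mole.
56.170/277.108 = 0.2027 → 20.27%.

20.27 weight percent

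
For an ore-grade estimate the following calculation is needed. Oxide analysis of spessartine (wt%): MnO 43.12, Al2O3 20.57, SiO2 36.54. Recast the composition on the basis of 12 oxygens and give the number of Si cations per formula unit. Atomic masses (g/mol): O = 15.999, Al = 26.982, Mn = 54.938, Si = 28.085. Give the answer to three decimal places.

3.004 Si apfu

MnO: 43.12/70.937 = 0.60786 mol → 0.60786 mol Mn, 0.60786 mol O.
Al2O3: 20.57/101.961 = 0.20174 mol → 0.40348 mol Al, 0.60522 mol O.
SiO2: 36.54/60.083 = 0.60816 mol → 0.60816 mol Si, 1.21632 mol O.
Total oxygen = 2.42940 mol. Normalization factor = 12/2.42940 = 4.93949.
Si per 12 O = 0.60816 × 4.93949 = 3.004.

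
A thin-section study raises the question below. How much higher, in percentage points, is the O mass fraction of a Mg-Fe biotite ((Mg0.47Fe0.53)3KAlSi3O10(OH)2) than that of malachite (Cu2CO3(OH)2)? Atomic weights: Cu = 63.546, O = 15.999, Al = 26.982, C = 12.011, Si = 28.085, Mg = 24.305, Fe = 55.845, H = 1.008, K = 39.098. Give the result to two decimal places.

First mineral: 191.988 g O in 467.403 g formula = 41.08 wt% O.
Second mineral: 79.995 g O in 221.114 g formula = 36.18 wt% O.
41.08% − 36.18% gives a difference of 4.90 percentage points.

4.90 percentage points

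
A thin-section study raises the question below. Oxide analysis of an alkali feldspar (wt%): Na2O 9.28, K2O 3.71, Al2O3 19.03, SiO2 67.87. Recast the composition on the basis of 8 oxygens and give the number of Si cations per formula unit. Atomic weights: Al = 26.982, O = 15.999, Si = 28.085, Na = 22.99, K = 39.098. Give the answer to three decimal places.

3.004 Si apfu

Na2O: 9.28/61.979 = 0.14973 mol → 0.29946 mol Na, 0.14973 mol O.
K2O: 3.71/94.195 = 0.03939 mol → 0.07878 mol K, 0.03939 mol O.
Al2O3: 19.03/101.961 = 0.18664 mol → 0.37328 mol Al, 0.55992 mol O.
SiO2: 67.87/60.083 = 1.12960 mol → 1.12960 mol Si, 2.25920 mol O.
Total oxygen = 3.00824 mol. Normalization factor = 8/3.00824 = 2.65936.
Si per 8 O = 1.12960 × 2.65936 = 3.004.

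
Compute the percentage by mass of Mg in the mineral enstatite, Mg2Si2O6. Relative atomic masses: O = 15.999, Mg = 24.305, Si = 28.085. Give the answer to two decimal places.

24.21 weight percent

M(Mg2Si2O6) = 200.774 g/mol.
Mg contributes 2 × 24.305 = 48.610 g per mole.
48.610/200.774 = 0.2421 → 24.21%.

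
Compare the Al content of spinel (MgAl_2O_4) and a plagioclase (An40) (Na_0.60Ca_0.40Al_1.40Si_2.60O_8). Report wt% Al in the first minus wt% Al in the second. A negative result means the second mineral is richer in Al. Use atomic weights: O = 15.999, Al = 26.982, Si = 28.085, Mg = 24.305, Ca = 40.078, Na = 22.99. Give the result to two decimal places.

M(MgAl_2O_4) = 142.265 g/mol, so wt% Al = 53.964/142.265 × 100 = 37.93%.
M(Na_0.60Ca_0.40Al_1.40Si_2.60O_8) = 268.613 g/mol, so wt% Al = 37.775/268.613 × 100 = 14.06%.
37.93 − 14.06 = 23.87 pp.

23.87 percentage points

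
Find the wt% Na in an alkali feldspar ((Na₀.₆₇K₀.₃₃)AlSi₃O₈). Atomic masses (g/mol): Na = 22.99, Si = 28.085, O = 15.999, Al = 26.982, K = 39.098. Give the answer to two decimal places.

M((Na₀.₆₇K₀.₃₃)AlSi₃O₈) = 267.535 g/mol.
Na contributes 0.67 × 22.99 = 15.403 g per mole.
15.403/267.535 = 0.0576 → 5.76%.

5.76 weight percent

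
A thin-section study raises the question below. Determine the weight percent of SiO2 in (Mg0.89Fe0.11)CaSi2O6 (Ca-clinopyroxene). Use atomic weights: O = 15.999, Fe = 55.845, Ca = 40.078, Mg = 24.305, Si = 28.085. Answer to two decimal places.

Formula mass = 220.016 g/mol.
2 Si → 2.0000 mol SiO2 per formula unit; M(SiO2) = 60.083, so SiO2 mass = 120.166 g.
120.166/220.016 × 100 = 54.62 wt%.

54.62 wt%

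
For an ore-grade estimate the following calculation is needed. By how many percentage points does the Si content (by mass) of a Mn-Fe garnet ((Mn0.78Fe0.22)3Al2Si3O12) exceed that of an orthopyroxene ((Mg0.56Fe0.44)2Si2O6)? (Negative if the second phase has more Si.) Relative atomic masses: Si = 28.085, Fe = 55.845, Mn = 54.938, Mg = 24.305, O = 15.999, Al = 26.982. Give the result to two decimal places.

-7.58 percentage points

Si in (Mn0.78Fe0.22)3Al2Si3O12: molar mass 495.620 g/mol; 3×28.085 = 84.255 g → 17.00 wt%.
Si in (Mg0.56Fe0.44)2Si2O6: molar mass 228.529 g/mol; 2×28.085 = 56.170 g → 24.58 wt%.
Difference = 17.00 − 24.58 = -7.58 percentage points.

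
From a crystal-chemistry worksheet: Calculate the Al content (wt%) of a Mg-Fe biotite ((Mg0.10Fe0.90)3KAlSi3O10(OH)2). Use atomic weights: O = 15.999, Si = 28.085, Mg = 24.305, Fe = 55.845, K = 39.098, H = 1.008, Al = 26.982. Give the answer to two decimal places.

5.37 wt%

Molar mass of (Mg0.10Fe0.90)3KAlSi3O10(OH)2: 0.30*24.305 + 2.70*55.845 + 1*39.098 + 1*26.982 + 3*28.085 + 12*15.999 + 2*1.008 = 502.412 g/mol.
Mass of Al per formula unit: 1 × 26.982 = 26.982 g.
Weight fraction Al = 26.982 / 502.412 = 0.0537.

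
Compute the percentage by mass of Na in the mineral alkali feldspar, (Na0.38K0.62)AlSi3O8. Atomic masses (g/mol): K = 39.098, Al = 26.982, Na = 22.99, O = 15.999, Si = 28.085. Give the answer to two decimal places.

Molar mass of (Na0.38K0.62)AlSi3O8: 0.38×22.99 + 0.62×39.098 + 1×26.982 + 3×28.085 + 8×15.999 = 272.206 g/mol.
Mass of Na per formula unit: 0.38 × 22.99 = 8.736 g.
Weight fraction Na = 8.736 / 272.206 = 0.0321.

3.21 mass %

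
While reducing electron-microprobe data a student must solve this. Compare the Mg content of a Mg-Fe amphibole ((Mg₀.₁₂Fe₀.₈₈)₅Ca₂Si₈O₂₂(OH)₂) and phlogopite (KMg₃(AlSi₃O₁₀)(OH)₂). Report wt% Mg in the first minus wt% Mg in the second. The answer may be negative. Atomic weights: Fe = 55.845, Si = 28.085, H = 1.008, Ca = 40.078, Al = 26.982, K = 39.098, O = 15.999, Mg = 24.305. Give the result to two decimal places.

-15.94 percentage points

M((Mg₀.₁₂Fe₀.₈₈)₅Ca₂Si₈O₂₂(OH)₂) = 951.129 g/mol, so wt% Mg = 14.583/951.129 × 100 = 1.53%.
M(KMg₃(AlSi₃O₁₀)(OH)₂) = 417.254 g/mol, so wt% Mg = 72.915/417.254 × 100 = 17.47%.
1.53 − 17.47 = -15.94 pp.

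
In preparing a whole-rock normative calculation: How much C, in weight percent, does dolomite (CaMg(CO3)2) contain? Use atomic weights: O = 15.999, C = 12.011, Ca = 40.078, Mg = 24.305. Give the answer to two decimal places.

13.03 weight percent

M(CaMg(CO3)2) = 184.399 g/mol.
C contributes 2 × 12.011 = 24.022 g per mole.
24.022/184.399 = 0.1303 → 13.03%.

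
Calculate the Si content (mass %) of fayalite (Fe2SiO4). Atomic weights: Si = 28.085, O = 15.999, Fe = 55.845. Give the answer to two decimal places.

Formula mass = 2·55.845 + 1·28.085 + 4·15.999 = 203.771 g/mol, of which 28.085 g is Si.
So Si makes up 28.085/203.771 = 0.1378 of the mass, i.e. 13.78%.

13.78 mass %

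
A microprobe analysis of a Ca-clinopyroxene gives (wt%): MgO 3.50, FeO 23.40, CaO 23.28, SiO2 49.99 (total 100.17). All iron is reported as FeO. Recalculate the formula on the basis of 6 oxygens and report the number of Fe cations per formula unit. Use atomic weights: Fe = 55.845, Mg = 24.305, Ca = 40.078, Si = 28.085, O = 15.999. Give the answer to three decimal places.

0.784 Fe apfu

MgO: 3.50/40.304 = 0.08684 mol → 0.08684 mol Mg, 0.08684 mol O.
FeO: 23.40/71.844 = 0.32571 mol → 0.32571 mol Fe, 0.32571 mol O.
CaO: 23.28/56.077 = 0.41514 mol → 0.41514 mol Ca, 0.41514 mol O.
SiO2: 49.99/60.083 = 0.83202 mol → 0.83202 mol Si, 1.66404 mol O.
Total oxygen = 2.49173 mol. Normalization factor = 6/2.49173 = 2.40797.
Fe per 6 O = 0.32571 × 2.40797 = 0.784.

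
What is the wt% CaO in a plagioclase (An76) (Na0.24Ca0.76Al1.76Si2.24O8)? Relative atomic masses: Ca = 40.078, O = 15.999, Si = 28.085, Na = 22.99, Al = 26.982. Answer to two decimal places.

Formula mass = 274.368 g/mol.
0.76 Ca → 0.7600 mol CaO per formula unit; M(CaO) = 56.077, so CaO mass = 42.619 g.
42.619/274.368 × 100 = 15.53 wt%.

15.53 wt%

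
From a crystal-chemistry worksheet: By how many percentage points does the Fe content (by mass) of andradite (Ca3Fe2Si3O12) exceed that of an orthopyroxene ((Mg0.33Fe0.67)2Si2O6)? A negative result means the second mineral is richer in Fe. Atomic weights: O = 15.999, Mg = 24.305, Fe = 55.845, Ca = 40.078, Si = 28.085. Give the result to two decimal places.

M(Ca3Fe2Si3O12) = 508.167 g/mol, so wt% Fe = 111.690/508.167 × 100 = 21.98%.
M((Mg0.33Fe0.67)2Si2O6) = 243.038 g/mol, so wt% Fe = 74.832/243.038 × 100 = 30.79%.
21.98 − 30.79 = -8.81 pp.

-8.81 percentage points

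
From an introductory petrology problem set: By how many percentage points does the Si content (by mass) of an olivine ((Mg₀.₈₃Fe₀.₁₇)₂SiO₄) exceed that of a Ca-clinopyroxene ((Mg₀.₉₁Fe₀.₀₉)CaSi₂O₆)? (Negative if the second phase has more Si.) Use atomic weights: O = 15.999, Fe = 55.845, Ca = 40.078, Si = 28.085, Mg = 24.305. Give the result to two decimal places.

-7.05 percentage points

Si in (Mg₀.₈₃Fe₀.₁₇)₂SiO₄: molar mass 151.415 g/mol; 1×28.085 = 28.085 g → 18.55 wt%.
Si in (Mg₀.₉₁Fe₀.₀₉)CaSi₂O₆: molar mass 219.386 g/mol; 2×28.085 = 56.170 g → 25.60 wt%.
Difference = 18.55 − 25.60 = -7.05 percentage points.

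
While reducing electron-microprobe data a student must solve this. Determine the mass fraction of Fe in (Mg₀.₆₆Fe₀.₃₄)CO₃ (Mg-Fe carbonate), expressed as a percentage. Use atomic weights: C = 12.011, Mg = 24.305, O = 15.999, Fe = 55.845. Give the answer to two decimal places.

19.98 weight percent

M((Mg₀.₆₆Fe₀.₃₄)CO₃) = 95.037 g/mol.
Fe contributes 0.34 × 55.845 = 18.987 g per mole.
18.987/95.037 = 0.1998 → 19.98%.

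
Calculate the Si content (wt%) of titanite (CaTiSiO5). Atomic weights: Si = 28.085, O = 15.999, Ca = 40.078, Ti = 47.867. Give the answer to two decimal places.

14.33 wt%

M(CaTiSiO5) = 196.025 g/mol.
Si contributes 1 × 28.085 = 28.085 g per mole.
28.085/196.025 = 0.1433 → 14.33%.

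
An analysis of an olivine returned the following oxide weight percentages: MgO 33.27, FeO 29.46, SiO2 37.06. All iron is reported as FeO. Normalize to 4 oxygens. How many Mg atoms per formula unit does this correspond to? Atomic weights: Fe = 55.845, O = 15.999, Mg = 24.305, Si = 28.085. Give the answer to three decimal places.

MgO (M=40.304): mol = 0.82548; Mg = 0.82548, O = 0.82548.
FeO (M=71.844): mol = 0.41006; Fe = 0.41006, O = 0.41006.
SiO2 (M=60.083): mol = 0.61681; Si = 0.61681, O = 1.23362.
ΣO = 2.46916; factor = 4/ΣO = 1.61998.
Mg apfu = 0.82548 × 1.61998 = 1.337.

1.337 Mg apfu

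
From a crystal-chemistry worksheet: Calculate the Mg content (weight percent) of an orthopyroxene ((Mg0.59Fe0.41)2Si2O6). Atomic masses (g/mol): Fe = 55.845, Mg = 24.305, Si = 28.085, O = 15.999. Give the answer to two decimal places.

12.65 weight percent

Formula mass = 1.18*24.305 + 0.82*55.845 + 2*28.085 + 6*15.999 = 226.637 g/mol, of which 28.680 g is Mg.
So Mg makes up 28.680/226.637 = 0.1265 of the mass, i.e. 12.65%.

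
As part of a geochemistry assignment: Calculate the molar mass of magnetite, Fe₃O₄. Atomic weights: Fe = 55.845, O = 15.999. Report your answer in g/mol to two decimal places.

M = 3(55.845) + 4(15.999)

231.53 g/mol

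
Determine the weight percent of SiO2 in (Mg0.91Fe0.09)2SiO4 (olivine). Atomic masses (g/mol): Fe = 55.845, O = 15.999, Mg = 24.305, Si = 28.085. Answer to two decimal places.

41.05 wt%

Molar mass of (Mg0.91Fe0.09)2SiO4 = 1.82×24.305 + 0.18×55.845 + 1×28.085 + 4×15.999 = 146.368 g/mol.
Each formula unit contains 1 Si, equivalent to 1/1 = 1.0000 mol SiO2.
M(SiO2) = 1×28.085 + 2×15.999 = 60.083 g/mol.
Mass of SiO2 per formula unit = 1.0000 × 60.083 = 60.083 g.
SiO2 wt% = 60.083 / 146.368 × 100 = 41.05%.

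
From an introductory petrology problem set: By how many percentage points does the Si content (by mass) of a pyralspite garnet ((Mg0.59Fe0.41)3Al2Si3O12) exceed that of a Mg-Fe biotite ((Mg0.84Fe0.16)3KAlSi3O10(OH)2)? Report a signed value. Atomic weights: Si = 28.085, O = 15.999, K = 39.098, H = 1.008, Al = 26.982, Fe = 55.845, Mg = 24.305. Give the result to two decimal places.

M((Mg0.59Fe0.41)3Al2Si3O12) = 441.916 g/mol, so wt% Si = 84.255/441.916 × 100 = 19.07%.
M((Mg0.84Fe0.16)3KAlSi3O10(OH)2) = 432.393 g/mol, so wt% Si = 84.255/432.393 × 100 = 19.49%.
19.07 − 19.49 = -0.42 pp.

-0.42 percentage points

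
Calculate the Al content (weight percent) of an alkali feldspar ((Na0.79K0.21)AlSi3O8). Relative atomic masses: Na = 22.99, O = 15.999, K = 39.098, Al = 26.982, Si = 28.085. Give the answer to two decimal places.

M((Na0.79K0.21)AlSi3O8) = 265.602 g/mol.
Al contributes 1 × 26.982 = 26.982 g per mole.
26.982/265.602 = 0.1016 → 10.16%.

10.16 weight percent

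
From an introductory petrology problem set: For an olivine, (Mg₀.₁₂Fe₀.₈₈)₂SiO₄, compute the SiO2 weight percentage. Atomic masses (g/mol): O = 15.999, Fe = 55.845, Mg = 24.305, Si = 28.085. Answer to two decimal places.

Molar mass of (Mg₀.₁₂Fe₀.₈₈)₂SiO₄ = 0.24*24.305 + 1.76*55.845 + 1*28.085 + 4*15.999 = 196.201 g/mol.
Each formula unit contains 1 Si, equivalent to 1/1 = 1.0000 mol SiO2.
M(SiO2) = 1×28.085 + 2×15.999 = 60.083 g/mol.
Mass of SiO2 per formula unit = 1.0000 × 60.083 = 60.083 g.
SiO2 wt% = 60.083 / 196.201 × 100 = 30.62%.

30.62 wt%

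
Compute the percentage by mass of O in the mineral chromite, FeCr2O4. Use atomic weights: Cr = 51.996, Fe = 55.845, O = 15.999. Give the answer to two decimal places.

Formula mass = 1*55.845 + 2*51.996 + 4*15.999 = 223.833 g/mol, of which 63.996 g is O.
So O makes up 63.996/223.833 = 0.2859 of the mass, i.e. 28.59%.

28.59 wt%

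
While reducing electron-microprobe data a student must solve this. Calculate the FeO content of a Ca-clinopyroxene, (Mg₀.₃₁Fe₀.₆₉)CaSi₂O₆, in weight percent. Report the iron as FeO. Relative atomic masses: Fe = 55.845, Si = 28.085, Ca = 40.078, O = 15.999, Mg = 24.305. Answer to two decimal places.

Molar mass of (Mg₀.₃₁Fe₀.₆₉)CaSi₂O₆ = 0.31*24.305 + 0.69*55.845 + 1*40.078 + 2*28.085 + 6*15.999 = 238.310 g/mol.
Each formula unit contains 0.69 Fe, equivalent to 0.69/1 = 0.6900 mol FeO.
M(FeO) = 1×55.845 + 1×15.999 = 71.844 g/mol.
Mass of FeO per formula unit = 0.6900 × 71.844 = 49.572 g.
FeO wt% = 49.572 / 238.310 × 100 = 20.80%.

20.80 wt%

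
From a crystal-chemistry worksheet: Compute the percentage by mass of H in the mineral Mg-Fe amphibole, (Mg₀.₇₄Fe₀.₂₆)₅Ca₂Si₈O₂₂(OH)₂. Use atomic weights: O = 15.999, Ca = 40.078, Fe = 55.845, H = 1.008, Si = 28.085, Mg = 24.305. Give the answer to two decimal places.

0.24 weight percent

M((Mg₀.₇₄Fe₀.₂₆)₅Ca₂Si₈O₂₂(OH)₂) = 853.355 g/mol.
H contributes 2 × 1.008 = 2.016 g per mole.
2.016/853.355 = 0.0024 → 0.24%.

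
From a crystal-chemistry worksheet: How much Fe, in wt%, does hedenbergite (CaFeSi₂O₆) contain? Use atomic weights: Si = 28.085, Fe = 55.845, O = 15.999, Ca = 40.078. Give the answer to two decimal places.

22.51 wt%

M(CaFeSi₂O₆) = 248.087 g/mol.
Fe contributes 1 × 55.845 = 55.845 g per mole.
55.845/248.087 = 0.2251 → 22.51%.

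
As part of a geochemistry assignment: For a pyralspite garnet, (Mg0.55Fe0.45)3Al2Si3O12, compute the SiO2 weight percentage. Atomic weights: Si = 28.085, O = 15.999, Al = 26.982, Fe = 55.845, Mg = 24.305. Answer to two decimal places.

40.44 wt%

Molar mass of (Mg0.55Fe0.45)3Al2Si3O12 = 1.65·24.305 + 1.35·55.845 + 2·26.982 + 3·28.085 + 12·15.999 = 445.701 g/mol.
Each formula unit contains 3 Si, equivalent to 3/1 = 3.0000 mol SiO2.
M(SiO2) = 1×28.085 + 2×15.999 = 60.083 g/mol.
Mass of SiO2 per formula unit = 3.0000 × 60.083 = 180.249 g.
SiO2 wt% = 180.249 / 445.701 × 100 = 40.44%.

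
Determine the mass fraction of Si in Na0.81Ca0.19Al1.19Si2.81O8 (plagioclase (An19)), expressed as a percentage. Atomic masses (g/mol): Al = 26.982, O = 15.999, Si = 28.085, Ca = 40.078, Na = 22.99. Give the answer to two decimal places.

M(Na0.81Ca0.19Al1.19Si2.81O8) = 265.256 g/mol.
Si contributes 2.81 × 28.085 = 78.919 g per mole.
78.919/265.256 = 0.2975 → 29.75%.

29.75 weight percent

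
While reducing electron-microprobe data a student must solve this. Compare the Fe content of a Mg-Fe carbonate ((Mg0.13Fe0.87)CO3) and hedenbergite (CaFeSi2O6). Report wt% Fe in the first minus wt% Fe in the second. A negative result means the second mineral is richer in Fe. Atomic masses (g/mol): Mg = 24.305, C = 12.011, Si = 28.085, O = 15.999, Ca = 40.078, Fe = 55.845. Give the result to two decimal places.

20.97 percentage points

First mineral: 48.585 g Fe in 111.753 g formula = 43.48 wt% Fe.
Second mineral: 55.845 g Fe in 248.087 g formula = 22.51 wt% Fe.
43.48% − 22.51% gives a difference of 20.97 percentage points.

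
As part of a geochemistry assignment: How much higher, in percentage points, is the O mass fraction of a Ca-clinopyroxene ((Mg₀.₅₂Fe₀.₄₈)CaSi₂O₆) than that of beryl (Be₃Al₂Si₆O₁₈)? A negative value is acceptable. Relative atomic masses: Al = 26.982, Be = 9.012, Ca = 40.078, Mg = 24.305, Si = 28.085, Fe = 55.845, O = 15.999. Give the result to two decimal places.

-12.15 percentage points

O in (Mg₀.₅₂Fe₀.₄₈)CaSi₂O₆: molar mass 231.686 g/mol; 6×15.999 = 95.994 g → 41.43 wt%.
O in Be₃Al₂Si₆O₁₈: molar mass 537.492 g/mol; 18×15.999 = 287.982 g → 53.58 wt%.
Difference = 41.43 − 53.58 = -12.15 percentage points.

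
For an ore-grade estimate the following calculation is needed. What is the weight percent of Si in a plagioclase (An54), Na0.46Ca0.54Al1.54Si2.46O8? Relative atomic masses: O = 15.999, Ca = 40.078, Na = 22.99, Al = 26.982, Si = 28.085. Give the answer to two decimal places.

Formula mass = 0.46×22.99 + 0.54×40.078 + 1.54×26.982 + 2.46×28.085 + 8×15.999 = 270.851 g/mol, of which 69.089 g is Si.
So Si makes up 69.089/270.851 = 0.2551 of the mass, i.e. 25.51%.

25.51 mass %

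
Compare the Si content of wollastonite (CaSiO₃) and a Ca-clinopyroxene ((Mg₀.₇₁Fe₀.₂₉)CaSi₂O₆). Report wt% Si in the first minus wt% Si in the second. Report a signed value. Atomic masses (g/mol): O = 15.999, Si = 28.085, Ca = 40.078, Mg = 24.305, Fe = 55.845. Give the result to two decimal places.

First mineral: 28.085 g Si in 116.160 g formula = 24.18 wt% Si.
Second mineral: 56.170 g Si in 225.694 g formula = 24.89 wt% Si.
24.18% − 24.89% gives a difference of -0.71 percentage points.

-0.71 percentage points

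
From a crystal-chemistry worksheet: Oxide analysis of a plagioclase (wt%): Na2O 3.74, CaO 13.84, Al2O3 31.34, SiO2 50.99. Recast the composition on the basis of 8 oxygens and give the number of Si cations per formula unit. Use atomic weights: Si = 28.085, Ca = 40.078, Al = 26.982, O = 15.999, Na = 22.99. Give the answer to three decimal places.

2.320 Si apfu

3.74 wt% Na2O ÷ 61.979 g/mol = 0.06034 mol, giving 0.12068 Na and 0.06034 O.
13.84 wt% CaO ÷ 56.077 g/mol = 0.24680 mol, giving 0.24680 Ca and 0.24680 O.
31.34 wt% Al2O3 ÷ 101.961 g/mol = 0.30737 mol, giving 0.61474 Al and 0.92211 O.
50.99 wt% SiO2 ÷ 60.083 g/mol = 0.84866 mol, giving 0.84866 Si and 1.69732 O.
Oxygen sums to 2.92657; scaling by 8/2.92657 = 2.73358 puts the formula on 8 O.
Si: 0.84866 × 2.73358 = 2.320 atoms per formula unit.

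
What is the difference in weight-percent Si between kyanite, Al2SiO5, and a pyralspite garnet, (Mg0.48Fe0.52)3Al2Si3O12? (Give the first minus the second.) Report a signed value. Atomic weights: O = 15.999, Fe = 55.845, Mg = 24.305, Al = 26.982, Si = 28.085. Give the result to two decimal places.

Si in Al2SiO5: molar mass 162.044 g/mol; 1×28.085 = 28.085 g → 17.33 wt%.
Si in (Mg0.48Fe0.52)3Al2Si3O12: molar mass 452.324 g/mol; 3×28.085 = 84.255 g → 18.63 wt%.
Difference = 17.33 − 18.63 = -1.30 percentage points.

-1.30 percentage points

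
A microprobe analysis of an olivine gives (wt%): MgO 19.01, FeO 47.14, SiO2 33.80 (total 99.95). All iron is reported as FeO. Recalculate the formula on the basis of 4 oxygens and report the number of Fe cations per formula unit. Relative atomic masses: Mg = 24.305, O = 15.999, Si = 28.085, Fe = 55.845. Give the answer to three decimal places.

19.01 wt% MgO ÷ 40.304 g/mol = 0.47167 mol, giving 0.47167 Mg and 0.47167 O.
47.14 wt% FeO ÷ 71.844 g/mol = 0.65614 mol, giving 0.65614 Fe and 0.65614 O.
33.80 wt% SiO2 ÷ 60.083 g/mol = 0.56256 mol, giving 0.56256 Si and 1.12512 O.
Oxygen sums to 2.25293; scaling by 4/2.25293 = 1.77547 puts the formula on 4 O.
Fe: 0.65614 × 1.77547 = 1.165 atoms per formula unit.

1.165 Fe apfu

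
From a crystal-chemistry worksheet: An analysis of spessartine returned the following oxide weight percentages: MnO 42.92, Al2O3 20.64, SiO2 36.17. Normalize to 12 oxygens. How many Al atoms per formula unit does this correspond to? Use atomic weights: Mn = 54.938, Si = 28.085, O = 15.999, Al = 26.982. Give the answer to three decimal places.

MnO (M=70.937): mol = 0.60504; Mn = 0.60504, O = 0.60504.
Al2O3 (M=101.961): mol = 0.20243; Al = 0.40486, O = 0.60729.
SiO2 (M=60.083): mol = 0.60200; Si = 0.60200, O = 1.20400.
ΣO = 2.41633; factor = 12/ΣO = 4.96621.
Al apfu = 0.40486 × 4.96621 = 2.011.

2.011 Al apfu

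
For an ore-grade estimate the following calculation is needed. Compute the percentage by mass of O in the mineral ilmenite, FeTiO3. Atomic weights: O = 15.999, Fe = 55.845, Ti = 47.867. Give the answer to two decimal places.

31.64 weight percent

Formula mass = 1·55.845 + 1·47.867 + 3·15.999 = 151.709 g/mol, of which 47.997 g is O.
So O makes up 47.997/151.709 = 0.3164 of the mass, i.e. 31.64%.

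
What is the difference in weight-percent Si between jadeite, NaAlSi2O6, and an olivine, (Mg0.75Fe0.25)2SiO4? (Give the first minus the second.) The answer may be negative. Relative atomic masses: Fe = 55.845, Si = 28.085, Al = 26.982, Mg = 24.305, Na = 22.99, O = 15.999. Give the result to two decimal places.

9.84 percentage points

M(NaAlSi2O6) = 202.136 g/mol, so wt% Si = 56.170/202.136 × 100 = 27.79%.
M((Mg0.75Fe0.25)2SiO4) = 156.461 g/mol, so wt% Si = 28.085/156.461 × 100 = 17.95%.
27.79 − 17.95 = 9.84 pp.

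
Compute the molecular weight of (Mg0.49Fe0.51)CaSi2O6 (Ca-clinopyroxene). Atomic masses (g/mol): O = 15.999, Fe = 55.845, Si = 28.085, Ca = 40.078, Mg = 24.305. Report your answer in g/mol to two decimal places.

The formula mass is the sum 0.49×24.305 + 0.51×55.845 + 1×40.078 + 2×28.085 + 6×15.999.

232.63 g/mol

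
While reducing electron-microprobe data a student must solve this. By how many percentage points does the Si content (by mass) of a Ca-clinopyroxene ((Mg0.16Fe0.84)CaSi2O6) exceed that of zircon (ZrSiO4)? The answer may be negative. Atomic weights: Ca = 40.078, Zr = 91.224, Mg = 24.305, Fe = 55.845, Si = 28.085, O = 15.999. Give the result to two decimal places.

7.79 percentage points

M((Mg0.16Fe0.84)CaSi2O6) = 243.041 g/mol, so wt% Si = 56.170/243.041 × 100 = 23.11%.
M(ZrSiO4) = 183.305 g/mol, so wt% Si = 28.085/183.305 × 100 = 15.32%.
23.11 − 15.32 = 7.79 pp.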